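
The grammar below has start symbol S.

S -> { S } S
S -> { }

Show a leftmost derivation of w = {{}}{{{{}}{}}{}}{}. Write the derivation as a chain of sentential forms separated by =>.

S => {S}S   [S -> { S } S]
{S}S => {{}}S   [S -> { }]
{{}}S => {{}}{S}S   [S -> { S } S]
{{}}{S}S => {{}}{{S}S}S   [S -> { S } S]
{{}}{{S}S}S => {{}}{{{S}S}S}S   [S -> { S } S]
{{}}{{{S}S}S}S => {{}}{{{{}}S}S}S   [S -> { }]
{{}}{{{{}}S}S}S => {{}}{{{{}}{}}S}S   [S -> { }]
{{}}{{{{}}{}}S}S => {{}}{{{{}}{}}{}}S   [S -> { }]
{{}}{{{{}}{}}{}}S => {{}}{{{{}}{}}{}}{}   [S -> { }]

S=>{S}S=>{{}}S=>{{}}{S}S=>{{}}{{S}S}S=>{{}}{{{S}S}S}S=>{{}}{{{{}}S}S}S=>{{}}{{{{}}{}}S}S=>{{}}{{{{}}{}}{}}S=>{{}}{{{{}}{}}{}}{}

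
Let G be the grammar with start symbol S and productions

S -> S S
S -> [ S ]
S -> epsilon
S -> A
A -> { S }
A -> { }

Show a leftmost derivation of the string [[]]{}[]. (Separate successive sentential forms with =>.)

S => SS => SSS => [S]SS => [[S]]SS => [[]]SS => [[]]AS => [[]]{S}S => [[]]{}S => [[]]{}[S] => [[]]{}[]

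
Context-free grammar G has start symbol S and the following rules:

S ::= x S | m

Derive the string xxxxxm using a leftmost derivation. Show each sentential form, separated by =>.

S => xS   [S ::= x S]
xS => xxS   [S ::= x S]
xxS => xxxS   [S ::= x S]
xxxS => xxxxS   [S ::= x S]
xxxxS => xxxxxS   [S ::= x S]
xxxxxS => xxxxxm   [S ::= m]

S=>xS=>xxS=>xxxS=>xxxxS=>xxxxxS=>xxxxxm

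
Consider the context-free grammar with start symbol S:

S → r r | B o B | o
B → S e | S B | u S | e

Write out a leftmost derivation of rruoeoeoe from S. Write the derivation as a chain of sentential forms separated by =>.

S=>BoB=>SBoB=>rrBoB=>rruSoB=>rruBoBoB=>rruSeoBoB=>rruoeoBoB=>rruoeoeoB=>rruoeoeoe

S => BoB   [S → B o B]
BoB => SBoB   [B → S B]
SBoB => rrBoB   [S → r r]
rrBoB => rruSoB   [B → u S]
rruSoB => rruBoBoB   [S → B o B]
rruBoBoB => rruSeoBoB   [B → S e]
rruSeoBoB => rruoeoBoB   [S → o]
rruoeoBoB => rruoeoeoB   [B → e]
rruoeoeoB => rruoeoeoe   [B → e]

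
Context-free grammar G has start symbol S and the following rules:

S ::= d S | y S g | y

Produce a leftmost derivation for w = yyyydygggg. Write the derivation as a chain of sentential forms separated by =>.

S => ySg   [S ::= y S g]
ySg => yySgg   [S ::= y S g]
yySgg => yyySggg   [S ::= y S g]
yyySggg => yyyySgggg   [S ::= y S g]
yyyySgggg => yyyydSgggg   [S ::= d S]
yyyydSgggg => yyyydygggg   [S ::= y]

S => ySg => yySgg => yyySggg => yyyySgggg => yyyydSgggg => yyyydygggg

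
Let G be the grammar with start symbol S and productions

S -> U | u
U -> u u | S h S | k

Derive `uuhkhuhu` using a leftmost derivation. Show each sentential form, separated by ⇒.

S ⇒ U ⇒ ShS ⇒ UhS ⇒ ShShS ⇒ UhShS ⇒ ShShShS ⇒ UhShShS ⇒ uuhShShS ⇒ uuhUhShS ⇒ uuhkhShS ⇒ uuhkhuhS ⇒ uuhkhuhu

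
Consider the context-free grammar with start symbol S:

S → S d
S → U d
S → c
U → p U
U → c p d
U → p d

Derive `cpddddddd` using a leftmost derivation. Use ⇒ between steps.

S ⇒ Sd   [S → S d]
Sd ⇒ Sdd   [S → S d]
Sdd ⇒ Sddd   [S → S d]
Sddd ⇒ Sdddd   [S → S d]
Sdddd ⇒ Sddddd   [S → S d]
Sddddd ⇒ Udddddd   [S → U d]
Udddddd ⇒ cpddddddd   [U → c p d]

S ⇒ Sd ⇒ Sdd ⇒ Sddd ⇒ Sdddd ⇒ Sddddd ⇒ Udddddd ⇒ cpddddddd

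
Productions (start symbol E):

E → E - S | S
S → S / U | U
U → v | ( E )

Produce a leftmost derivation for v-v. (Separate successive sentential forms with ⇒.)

E ⇒ E-S ⇒ S-S ⇒ U-S ⇒ v-S ⇒ v-U ⇒ v-v

E ⇒ E-S   [E → E - S]
E-S ⇒ S-S   [E → S]
S-S ⇒ U-S   [S → U]
U-S ⇒ v-S   [U → v]
v-S ⇒ v-U   [S → U]
v-U ⇒ v-v   [U → v]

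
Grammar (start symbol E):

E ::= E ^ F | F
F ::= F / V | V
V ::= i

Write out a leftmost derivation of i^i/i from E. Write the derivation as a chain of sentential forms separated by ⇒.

E ⇒ E^F ⇒ F^F ⇒ V^F ⇒ i^F ⇒ i^F/V ⇒ i^V/V ⇒ i^i/V ⇒ i^i/i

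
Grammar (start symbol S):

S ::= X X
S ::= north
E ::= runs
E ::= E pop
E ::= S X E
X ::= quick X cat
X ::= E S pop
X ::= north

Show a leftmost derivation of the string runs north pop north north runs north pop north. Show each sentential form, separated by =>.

S => X X   [S ::= X X]
X X => E S pop X   [X ::= E S pop]
E S pop X => S X E S pop X   [E ::= S X E]
S X E S pop X => X X X E S pop X   [S ::= X X]
X X X E S pop X => E S pop X X E S pop X   [X ::= E S pop]
E S pop X X E S pop X => runs S pop X X E S pop X   [E ::= runs]
runs S pop X X E S pop X => runs north pop X X E S pop X   [S ::= north]
runs north pop X X E S pop X => runs north pop north X E S pop X   [X ::= north]
runs north pop north X E S pop X => runs north pop north north E S pop X   [X ::= north]
runs north pop north north E S pop X => runs north pop north north runs S pop X   [E ::= runs]
runs north pop north north runs S pop X => runs north pop north north runs north pop X   [S ::= north]
runs north pop north north runs north pop X => runs north pop north north runs north pop north   [X ::= north]

S => X X => E S pop X => S X E S pop X => X X X E S pop X => E S pop X X E S pop X => runs S pop X X E S pop X => runs north pop X X E S pop X => runs north pop north X E S pop X => runs north pop north north E S pop X => runs north pop north north runs S pop X => runs north pop north north runs north pop X => runs north pop north north runs north pop north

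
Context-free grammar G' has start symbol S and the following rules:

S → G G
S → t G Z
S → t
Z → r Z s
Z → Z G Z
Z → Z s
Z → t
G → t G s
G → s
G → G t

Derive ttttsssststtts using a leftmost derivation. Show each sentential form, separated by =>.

S => tGZ   [S → t G Z]
tGZ => ttGsZ   [G → t G s]
ttGsZ => tttGssZ   [G → t G s]
tttGssZ => ttttGsssZ   [G → t G s]
ttttGsssZ => ttttssssZ   [G → s]
ttttssssZ => ttttssssZGZ   [Z → Z G Z]
ttttssssZGZ => ttttsssstGZ   [Z → t]
ttttsssstGZ => ttttsssstGtZ   [G → G t]
ttttsssstGtZ => ttttsssstGttZ   [G → G t]
ttttsssstGttZ => ttttsssststtZ   [G → s]
ttttsssststtZ => ttttsssststtZs   [Z → Z s]
ttttsssststtZs => ttttsssststtts   [Z → t]

S=>tGZ=>ttGsZ=>tttGssZ=>ttttGsssZ=>ttttssssZ=>ttttssssZGZ=>ttttsssstGZ=>ttttsssstGtZ=>ttttsssstGttZ=>ttttsssststtZ=>ttttsssststtZs=>ttttsssststtts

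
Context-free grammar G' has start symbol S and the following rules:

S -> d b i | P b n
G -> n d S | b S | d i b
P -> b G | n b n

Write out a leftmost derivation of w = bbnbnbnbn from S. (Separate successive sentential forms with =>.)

S => Pbn => bGbn => bbSbn => bbPbnbn => bbnbnbnbn

S => Pbn   [S -> P b n]
Pbn => bGbn   [P -> b G]
bGbn => bbSbn   [G -> b S]
bbSbn => bbPbnbn   [S -> P b n]
bbPbnbn => bbnbnbnbn   [P -> n b n]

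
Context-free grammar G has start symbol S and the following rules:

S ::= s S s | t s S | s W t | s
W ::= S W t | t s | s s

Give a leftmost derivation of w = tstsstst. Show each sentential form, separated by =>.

S => tsS => tstsS => tstssWt => tstsstst

S => tsS   [S ::= t s S]
tsS => tstsS   [S ::= t s S]
tstsS => tstssWt   [S ::= s W t]
tstssWt => tstsstst   [W ::= t s]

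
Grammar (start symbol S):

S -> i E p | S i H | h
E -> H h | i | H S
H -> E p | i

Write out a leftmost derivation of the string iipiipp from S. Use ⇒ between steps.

S ⇒ iEp ⇒ iHSp ⇒ iEpSp ⇒ iipSp ⇒ iipiEpp ⇒ iipiipp

S ⇒ iEp   [S -> i E p]
iEp ⇒ iHSp   [E -> H S]
iHSp ⇒ iEpSp   [H -> E p]
iEpSp ⇒ iipSp   [E -> i]
iipSp ⇒ iipiEpp   [S -> i E p]
iipiEpp ⇒ iipiipp   [E -> i]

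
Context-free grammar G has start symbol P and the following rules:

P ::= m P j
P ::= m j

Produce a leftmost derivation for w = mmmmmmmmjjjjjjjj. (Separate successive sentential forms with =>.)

P => mPj => mmPjj => mmmPjjj => mmmmPjjjj => mmmmmPjjjjj => mmmmmmPjjjjjj => mmmmmmmPjjjjjjj => mmmmmmmmjjjjjjjj

P => mPj   [P ::= m P j]
mPj => mmPjj   [P ::= m P j]
mmPjj => mmmPjjj   [P ::= m P j]
mmmPjjj => mmmmPjjjj   [P ::= m P j]
mmmmPjjjj => mmmmmPjjjjj   [P ::= m P j]
mmmmmPjjjjj => mmmmmmPjjjjjj   [P ::= m P j]
mmmmmmPjjjjjj => mmmmmmmPjjjjjjj   [P ::= m P j]
mmmmmmmPjjjjjjj => mmmmmmmmjjjjjjjj   [P ::= m j]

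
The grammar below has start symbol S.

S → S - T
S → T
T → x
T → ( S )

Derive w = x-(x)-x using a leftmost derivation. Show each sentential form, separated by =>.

S => S-T => S-T-T => T-T-T => x-T-T => x-(S)-T => x-(T)-T => x-(x)-T => x-(x)-x

S => S-T   [S → S - T]
S-T => S-T-T   [S → S - T]
S-T-T => T-T-T   [S → T]
T-T-T => x-T-T   [T → x]
x-T-T => x-(S)-T   [T → ( S )]
x-(S)-T => x-(T)-T   [S → T]
x-(T)-T => x-(x)-T   [T → x]
x-(x)-T => x-(x)-x   [T → x]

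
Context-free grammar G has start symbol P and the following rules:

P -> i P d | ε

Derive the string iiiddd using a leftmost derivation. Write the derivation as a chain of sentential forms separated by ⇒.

P ⇒ iPd ⇒ iiPdd ⇒ iiiPddd ⇒ iiiddd

P ⇒ iPd   [P -> i P d]
iPd ⇒ iiPdd   [P -> i P d]
iiPdd ⇒ iiiPddd   [P -> i P d]
iiiPddd ⇒ iiiddd   [P -> ε]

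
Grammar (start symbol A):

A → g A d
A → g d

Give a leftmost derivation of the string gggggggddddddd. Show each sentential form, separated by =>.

A => gAd   [A → g A d]
gAd => ggAdd   [A → g A d]
ggAdd => gggAddd   [A → g A d]
gggAddd => ggggAdddd   [A → g A d]
ggggAdddd => gggggAddddd   [A → g A d]
gggggAddddd => ggggggAdddddd   [A → g A d]
ggggggAdddddd => gggggggddddddd   [A → g d]

A => gAd => ggAdd => gggAddd => ggggAdddd => gggggAddddd => ggggggAdddddd => gggggggddddddd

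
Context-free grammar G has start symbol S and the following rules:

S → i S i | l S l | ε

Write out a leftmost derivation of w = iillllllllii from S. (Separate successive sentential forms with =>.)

S => iSi => iiSii => iilSlii => iillSllii => iilllSlllii => iillllSllllii => iillllllllii

S => iSi   [S → i S i]
iSi => iiSii   [S → i S i]
iiSii => iilSlii   [S → l S l]
iilSlii => iillSllii   [S → l S l]
iillSllii => iilllSlllii   [S → l S l]
iilllSlllii => iillllSllllii   [S → l S l]
iillllSllllii => iillllllllii   [S → ε]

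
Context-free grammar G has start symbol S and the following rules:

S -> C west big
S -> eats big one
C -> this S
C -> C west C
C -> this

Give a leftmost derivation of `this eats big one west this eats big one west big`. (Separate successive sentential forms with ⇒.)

S ⇒ C west big ⇒ C west C west big ⇒ this S west C west big ⇒ this eats big one west C west big ⇒ this eats big one west this S west big ⇒ this eats big one west this eats big one west big

S ⇒ C west big   [S -> C west big]
C west big ⇒ C west C west big   [C -> C west C]
C west C west big ⇒ this S west C west big   [C -> this S]
this S west C west big ⇒ this eats big one west C west big   [S -> eats big one]
this eats big one west C west big ⇒ this eats big one west this S west big   [C -> this S]
this eats big one west this S west big ⇒ this eats big one west this eats big one west big   [S -> eats big one]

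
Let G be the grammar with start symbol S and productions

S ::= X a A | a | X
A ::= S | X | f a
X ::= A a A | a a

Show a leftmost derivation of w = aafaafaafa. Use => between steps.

S => X => AaA => SaA => XaAaA => AaAaAaA => SaAaAaA => aaAaAaA => aafaaAaA => aafaafaaA => aafaafaafa

S => X   [S ::= X]
X => AaA   [X ::= A a A]
AaA => SaA   [A ::= S]
SaA => XaAaA   [S ::= X a A]
XaAaA => AaAaAaA   [X ::= A a A]
AaAaAaA => SaAaAaA   [A ::= S]
SaAaAaA => aaAaAaA   [S ::= a]
aaAaAaA => aafaaAaA   [A ::= f a]
aafaaAaA => aafaafaaA   [A ::= f a]
aafaafaaA => aafaafaafa   [A ::= f a]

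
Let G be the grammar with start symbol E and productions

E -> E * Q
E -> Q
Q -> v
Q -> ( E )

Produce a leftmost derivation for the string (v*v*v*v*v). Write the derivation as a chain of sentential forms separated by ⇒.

E⇒Q⇒(E)⇒(E*Q)⇒(E*Q*Q)⇒(E*Q*Q*Q)⇒(E*Q*Q*Q*Q)⇒(Q*Q*Q*Q*Q)⇒(v*Q*Q*Q*Q)⇒(v*v*Q*Q*Q)⇒(v*v*v*Q*Q)⇒(v*v*v*v*Q)⇒(v*v*v*v*v)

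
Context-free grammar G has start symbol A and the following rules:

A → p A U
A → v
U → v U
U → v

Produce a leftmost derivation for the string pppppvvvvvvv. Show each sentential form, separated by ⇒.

A ⇒ pAU   [A → p A U]
pAU ⇒ ppAUU   [A → p A U]
ppAUU ⇒ pppAUUU   [A → p A U]
pppAUUU ⇒ ppppAUUUU   [A → p A U]
ppppAUUUU ⇒ pppppAUUUUU   [A → p A U]
pppppAUUUUU ⇒ pppppvUUUUU   [A → v]
pppppvUUUUU ⇒ pppppvvUUUUU   [U → v U]
pppppvvUUUUU ⇒ pppppvvvUUUU   [U → v]
pppppvvvUUUU ⇒ pppppvvvvUUU   [U → v]
pppppvvvvUUU ⇒ pppppvvvvvUU   [U → v]
pppppvvvvvUU ⇒ pppppvvvvvvU   [U → v]
pppppvvvvvvU ⇒ pppppvvvvvvv   [U → v]

A ⇒ pAU ⇒ ppAUU ⇒ pppAUUU ⇒ ppppAUUUU ⇒ pppppAUUUUU ⇒ pppppvUUUUU ⇒ pppppvvUUUUU ⇒ pppppvvvUUUU ⇒ pppppvvvvUUU ⇒ pppppvvvvvUU ⇒ pppppvvvvvvU ⇒ pppppvvvvvvv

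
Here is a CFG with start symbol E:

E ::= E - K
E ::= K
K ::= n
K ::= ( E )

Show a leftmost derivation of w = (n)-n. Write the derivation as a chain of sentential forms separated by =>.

E => E-K   [E ::= E - K]
E-K => K-K   [E ::= K]
K-K => (E)-K   [K ::= ( E )]
(E)-K => (K)-K   [E ::= K]
(K)-K => (n)-K   [K ::= n]
(n)-K => (n)-n   [K ::= n]

E=>E-K=>K-K=>(E)-K=>(K)-K=>(n)-K=>(n)-n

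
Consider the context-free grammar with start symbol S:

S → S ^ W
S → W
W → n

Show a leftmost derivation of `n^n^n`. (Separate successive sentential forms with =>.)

S => S^W   [S → S ^ W]
S^W => S^W^W   [S → S ^ W]
S^W^W => W^W^W   [S → W]
W^W^W => n^W^W   [W → n]
n^W^W => n^n^W   [W → n]
n^n^W => n^n^n   [W → n]

S => S^W => S^W^W => W^W^W => n^W^W => n^n^W => n^n^n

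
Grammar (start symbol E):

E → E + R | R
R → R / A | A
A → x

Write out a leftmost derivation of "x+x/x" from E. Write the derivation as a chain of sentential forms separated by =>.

E => E+R   [E → E + R]
E+R => R+R   [E → R]
R+R => A+R   [R → A]
A+R => x+R   [A → x]
x+R => x+R/A   [R → R / A]
x+R/A => x+A/A   [R → A]
x+A/A => x+x/A   [A → x]
x+x/A => x+x/x   [A → x]

E=>E+R=>R+R=>A+R=>x+R=>x+R/A=>x+A/A=>x+x/A=>x+x/x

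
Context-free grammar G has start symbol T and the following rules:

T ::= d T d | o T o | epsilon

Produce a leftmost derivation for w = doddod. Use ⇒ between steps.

T ⇒ dTd   [T ::= d T d]
dTd ⇒ doTod   [T ::= o T o]
doTod ⇒ dodTdod   [T ::= d T d]
dodTdod ⇒ doddod   [T ::= epsilon]

T⇒dTd⇒doTod⇒dodTdod⇒doddod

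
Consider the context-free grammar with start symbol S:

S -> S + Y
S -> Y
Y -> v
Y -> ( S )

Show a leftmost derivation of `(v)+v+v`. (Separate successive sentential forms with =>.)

S => S+Y   [S -> S + Y]
S+Y => S+Y+Y   [S -> S + Y]
S+Y+Y => Y+Y+Y   [S -> Y]
Y+Y+Y => (S)+Y+Y   [Y -> ( S )]
(S)+Y+Y => (Y)+Y+Y   [S -> Y]
(Y)+Y+Y => (v)+Y+Y   [Y -> v]
(v)+Y+Y => (v)+v+Y   [Y -> v]
(v)+v+Y => (v)+v+v   [Y -> v]

S => S+Y => S+Y+Y => Y+Y+Y => (S)+Y+Y => (Y)+Y+Y => (v)+Y+Y => (v)+v+Y => (v)+v+v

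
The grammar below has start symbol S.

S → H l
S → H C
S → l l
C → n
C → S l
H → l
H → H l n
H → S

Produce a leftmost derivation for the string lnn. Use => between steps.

S => HC   [S → H C]
HC => SC   [H → S]
SC => HCC   [S → H C]
HCC => lCC   [H → l]
lCC => lnC   [C → n]
lnC => lnn   [C → n]

S => HC => SC => HCC => lCC => lnC => lnn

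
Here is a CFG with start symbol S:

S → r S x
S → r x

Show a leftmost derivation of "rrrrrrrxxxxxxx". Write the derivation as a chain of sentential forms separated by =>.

S => rSx => rrSxx => rrrSxxx => rrrrSxxxx => rrrrrSxxxxx => rrrrrrSxxxxxx => rrrrrrrxxxxxxx

S => rSx   [S → r S x]
rSx => rrSxx   [S → r S x]
rrSxx => rrrSxxx   [S → r S x]
rrrSxxx => rrrrSxxxx   [S → r S x]
rrrrSxxxx => rrrrrSxxxxx   [S → r S x]
rrrrrSxxxxx => rrrrrrSxxxxxx   [S → r S x]
rrrrrrSxxxxxx => rrrrrrrxxxxxxx   [S → r x]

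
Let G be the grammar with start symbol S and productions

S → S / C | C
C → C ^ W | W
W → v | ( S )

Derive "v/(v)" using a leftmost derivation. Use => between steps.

S => S/C   [S → S / C]
S/C => C/C   [S → C]
C/C => W/C   [C → W]
W/C => v/C   [W → v]
v/C => v/W   [C → W]
v/W => v/(S)   [W → ( S )]
v/(S) => v/(C)   [S → C]
v/(C) => v/(W)   [C → W]
v/(W) => v/(v)   [W → v]

S => S/C => C/C => W/C => v/C => v/W => v/(S) => v/(C) => v/(W) => v/(v)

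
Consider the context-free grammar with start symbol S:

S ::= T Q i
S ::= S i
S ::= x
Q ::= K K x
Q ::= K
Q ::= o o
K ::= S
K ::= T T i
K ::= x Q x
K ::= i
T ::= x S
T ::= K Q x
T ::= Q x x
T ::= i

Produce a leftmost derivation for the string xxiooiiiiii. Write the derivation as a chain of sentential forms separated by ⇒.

S ⇒ Si   [S ::= S i]
Si ⇒ Sii   [S ::= S i]
Sii ⇒ Siii   [S ::= S i]
Siii ⇒ Siiii   [S ::= S i]
Siiii ⇒ Siiiii   [S ::= S i]
Siiiii ⇒ TQiiiiii   [S ::= T Q i]
TQiiiiii ⇒ xSQiiiiii   [T ::= x S]
xSQiiiiii ⇒ xSiQiiiiii   [S ::= S i]
xSiQiiiiii ⇒ xxiQiiiiii   [S ::= x]
xxiQiiiiii ⇒ xxiooiiiiii   [Q ::= o o]

S⇒Si⇒Sii⇒Siii⇒Siiii⇒Siiiii⇒TQiiiiii⇒xSQiiiiii⇒xSiQiiiiii⇒xxiQiiiiii⇒xxiooiiiiii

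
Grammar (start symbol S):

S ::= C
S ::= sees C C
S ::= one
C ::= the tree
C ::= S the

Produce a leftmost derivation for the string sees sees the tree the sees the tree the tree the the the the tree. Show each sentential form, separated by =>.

S => sees C C => sees S the C => sees sees C C the C => sees sees S the C the C => sees sees C the C the C => sees sees the tree the C the C => sees sees the tree the S the the C => sees sees the tree the sees C C the the C => sees sees the tree the sees the tree C the the C => sees sees the tree the sees the tree S the the the C => sees sees the tree the sees the tree C the the the C => sees sees the tree the sees the tree the tree the the the C => sees sees the tree the sees the tree the tree the the the the tree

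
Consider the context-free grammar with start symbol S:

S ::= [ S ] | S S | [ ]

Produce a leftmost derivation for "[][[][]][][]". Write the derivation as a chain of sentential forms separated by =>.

S => SS => SSS => SSSS => []SSS => [][S]SS => [][SS]SS => [][[]S]SS => [][[][]]SS => [][[][]][]S => [][[][]][][]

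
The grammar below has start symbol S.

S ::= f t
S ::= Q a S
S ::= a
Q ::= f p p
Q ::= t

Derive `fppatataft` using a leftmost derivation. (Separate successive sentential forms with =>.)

S => QaS   [S ::= Q a S]
QaS => fppaS   [Q ::= f p p]
fppaS => fppaQaS   [S ::= Q a S]
fppaQaS => fppataS   [Q ::= t]
fppataS => fppataQaS   [S ::= Q a S]
fppataQaS => fppatataS   [Q ::= t]
fppatataS => fppatataft   [S ::= f t]

S=>QaS=>fppaS=>fppaQaS=>fppataS=>fppataQaS=>fppatataS=>fppatataft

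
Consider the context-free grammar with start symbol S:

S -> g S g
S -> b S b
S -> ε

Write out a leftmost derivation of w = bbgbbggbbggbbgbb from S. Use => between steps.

S => bSb   [S -> b S b]
bSb => bbSbb   [S -> b S b]
bbSbb => bbgSgbb   [S -> g S g]
bbgSgbb => bbgbSbgbb   [S -> b S b]
bbgbSbgbb => bbgbbSbbgbb   [S -> b S b]
bbgbbSbbgbb => bbgbbgSgbbgbb   [S -> g S g]
bbgbbgSgbbgbb => bbgbbggSggbbgbb   [S -> g S g]
bbgbbggSggbbgbb => bbgbbggbSbggbbgbb   [S -> b S b]
bbgbbggbSbggbbgbb => bbgbbggbbggbbgbb   [S -> ε]

S => bSb => bbSbb => bbgSgbb => bbgbSbgbb => bbgbbSbbgbb => bbgbbgSgbbgbb => bbgbbggSggbbgbb => bbgbbggbSbggbbgbb => bbgbbggbbggbbgbb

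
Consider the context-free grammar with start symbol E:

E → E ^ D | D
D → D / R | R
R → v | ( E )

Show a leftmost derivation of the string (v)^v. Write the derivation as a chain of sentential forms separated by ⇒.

E ⇒ E^D   [E → E ^ D]
E^D ⇒ D^D   [E → D]
D^D ⇒ R^D   [D → R]
R^D ⇒ (E)^D   [R → ( E )]
(E)^D ⇒ (D)^D   [E → D]
(D)^D ⇒ (R)^D   [D → R]
(R)^D ⇒ (v)^D   [R → v]
(v)^D ⇒ (v)^R   [D → R]
(v)^R ⇒ (v)^v   [R → v]

E ⇒ E^D ⇒ D^D ⇒ R^D ⇒ (E)^D ⇒ (D)^D ⇒ (R)^D ⇒ (v)^D ⇒ (v)^R ⇒ (v)^v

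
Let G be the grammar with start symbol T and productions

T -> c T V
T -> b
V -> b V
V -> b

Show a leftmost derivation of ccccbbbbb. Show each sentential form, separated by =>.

T => cTV => ccTVV => cccTVVV => ccccTVVVV => ccccbVVVV => ccccbbVVV => ccccbbbVV => ccccbbbbV => ccccbbbbb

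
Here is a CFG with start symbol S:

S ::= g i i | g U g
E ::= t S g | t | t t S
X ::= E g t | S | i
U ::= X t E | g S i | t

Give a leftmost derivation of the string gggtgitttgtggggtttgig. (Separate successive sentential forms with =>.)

S => gUg   [S ::= g U g]
gUg => ggSig   [U ::= g S i]
ggSig => gggUgig   [S ::= g U g]
gggUgig => gggXtEgig   [U ::= X t E]
gggXtEgig => gggEgttEgig   [X ::= E g t]
gggEgttEgig => gggtSggttEgig   [E ::= t S g]
gggtSggttEgig => gggtgUgggttEgig   [S ::= g U g]
gggtgUgggttEgig => gggtgXtEgggttEgig   [U ::= X t E]
gggtgXtEgggttEgig => gggtgitEgggttEgig   [X ::= i]
gggtgitEgggttEgig => gggtgitttSgggttEgig   [E ::= t t S]
gggtgitttSgggttEgig => gggtgitttgUggggttEgig   [S ::= g U g]
gggtgitttgUggggttEgig => gggtgitttgtggggttEgig   [U ::= t]
gggtgitttgtggggttEgig => gggtgitttgtggggtttgig   [E ::= t]

S => gUg => ggSig => gggUgig => gggXtEgig => gggEgttEgig => gggtSggttEgig => gggtgUgggttEgig => gggtgXtEgggttEgig => gggtgitEgggttEgig => gggtgitttSgggttEgig => gggtgitttgUggggttEgig => gggtgitttgtggggttEgig => gggtgitttgtggggtttgig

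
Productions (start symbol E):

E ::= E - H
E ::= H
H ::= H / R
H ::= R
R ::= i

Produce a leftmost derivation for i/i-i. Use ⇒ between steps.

E ⇒ E-H   [E ::= E - H]
E-H ⇒ H-H   [E ::= H]
H-H ⇒ H/R-H   [H ::= H / R]
H/R-H ⇒ R/R-H   [H ::= R]
R/R-H ⇒ i/R-H   [R ::= i]
i/R-H ⇒ i/i-H   [R ::= i]
i/i-H ⇒ i/i-R   [H ::= R]
i/i-R ⇒ i/i-i   [R ::= i]

E⇒E-H⇒H-H⇒H/R-H⇒R/R-H⇒i/R-H⇒i/i-H⇒i/i-R⇒i/i-i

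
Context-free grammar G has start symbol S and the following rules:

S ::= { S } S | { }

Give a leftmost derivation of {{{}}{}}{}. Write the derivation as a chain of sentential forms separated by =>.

S => {S}S => {{S}S}S => {{{}}S}S => {{{}}{}}S => {{{}}{}}{}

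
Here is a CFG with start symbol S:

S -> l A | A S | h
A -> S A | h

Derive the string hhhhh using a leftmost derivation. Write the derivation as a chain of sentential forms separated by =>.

S => AS   [S -> A S]
AS => SAS   [A -> S A]
SAS => ASAS   [S -> A S]
ASAS => SASAS   [A -> S A]
SASAS => hASAS   [S -> h]
hASAS => hhSAS   [A -> h]
hhSAS => hhhAS   [S -> h]
hhhAS => hhhhS   [A -> h]
hhhhS => hhhhh   [S -> h]

S => AS => SAS => ASAS => SASAS => hASAS => hhSAS => hhhAS => hhhhS => hhhhh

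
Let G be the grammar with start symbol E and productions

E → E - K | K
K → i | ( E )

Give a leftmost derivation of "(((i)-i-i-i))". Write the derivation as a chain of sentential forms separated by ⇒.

E ⇒ K ⇒ (E) ⇒ (K) ⇒ ((E)) ⇒ ((E-K)) ⇒ ((E-K-K)) ⇒ ((E-K-K-K)) ⇒ ((K-K-K-K)) ⇒ (((E)-K-K-K)) ⇒ (((K)-K-K-K)) ⇒ (((i)-K-K-K)) ⇒ (((i)-i-K-K)) ⇒ (((i)-i-i-K)) ⇒ (((i)-i-i-i))

E ⇒ K   [E → K]
K ⇒ (E)   [K → ( E )]
(E) ⇒ (K)   [E → K]
(K) ⇒ ((E))   [K → ( E )]
((E)) ⇒ ((E-K))   [E → E - K]
((E-K)) ⇒ ((E-K-K))   [E → E - K]
((E-K-K)) ⇒ ((E-K-K-K))   [E → E - K]
((E-K-K-K)) ⇒ ((K-K-K-K))   [E → K]
((K-K-K-K)) ⇒ (((E)-K-K-K))   [K → ( E )]
(((E)-K-K-K)) ⇒ (((K)-K-K-K))   [E → K]
(((K)-K-K-K)) ⇒ (((i)-K-K-K))   [K → i]
(((i)-K-K-K)) ⇒ (((i)-i-K-K))   [K → i]
(((i)-i-K-K)) ⇒ (((i)-i-i-K))   [K → i]
(((i)-i-i-K)) ⇒ (((i)-i-i-i))   [K → i]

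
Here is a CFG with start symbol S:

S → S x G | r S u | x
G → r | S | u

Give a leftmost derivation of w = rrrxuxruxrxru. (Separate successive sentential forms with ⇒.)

S⇒rSu⇒rSxGu⇒rSxGxGu⇒rrSuxGxGu⇒rrSxGuxGxGu⇒rrrSuxGuxGxGu⇒rrrxuxGuxGxGu⇒rrrxuxruxGxGu⇒rrrxuxruxrxGu⇒rrrxuxruxrxru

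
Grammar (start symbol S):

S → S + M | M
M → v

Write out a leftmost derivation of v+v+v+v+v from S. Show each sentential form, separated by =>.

S => S+M   [S → S + M]
S+M => S+M+M   [S → S + M]
S+M+M => S+M+M+M   [S → S + M]
S+M+M+M => S+M+M+M+M   [S → S + M]
S+M+M+M+M => M+M+M+M+M   [S → M]
M+M+M+M+M => v+M+M+M+M   [M → v]
v+M+M+M+M => v+v+M+M+M   [M → v]
v+v+M+M+M => v+v+v+M+M   [M → v]
v+v+v+M+M => v+v+v+v+M   [M → v]
v+v+v+v+M => v+v+v+v+v   [M → v]

S=>S+M=>S+M+M=>S+M+M+M=>S+M+M+M+M=>M+M+M+M+M=>v+M+M+M+M=>v+v+M+M+M=>v+v+v+M+M=>v+v+v+v+M=>v+v+v+v+v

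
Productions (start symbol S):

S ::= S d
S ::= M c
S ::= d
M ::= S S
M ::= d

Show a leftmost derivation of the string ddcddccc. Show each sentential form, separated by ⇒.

S ⇒ Mc ⇒ SSc ⇒ dSc ⇒ dMcc ⇒ dSScc ⇒ dSdScc ⇒ dMcdScc ⇒ ddcdScc ⇒ ddcdMccc ⇒ ddcddccc

S ⇒ Mc   [S ::= M c]
Mc ⇒ SSc   [M ::= S S]
SSc ⇒ dSc   [S ::= d]
dSc ⇒ dMcc   [S ::= M c]
dMcc ⇒ dSScc   [M ::= S S]
dSScc ⇒ dSdScc   [S ::= S d]
dSdScc ⇒ dMcdScc   [S ::= M c]
dMcdScc ⇒ ddcdScc   [M ::= d]
ddcdScc ⇒ ddcdMccc   [S ::= M c]
ddcdMccc ⇒ ddcddccc   [M ::= d]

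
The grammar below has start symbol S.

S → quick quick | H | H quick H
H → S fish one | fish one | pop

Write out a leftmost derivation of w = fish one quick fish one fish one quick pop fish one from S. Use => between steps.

S => H => S fish one => H quick H fish one => S fish one quick H fish one => H quick H fish one quick H fish one => fish one quick H fish one quick H fish one => fish one quick fish one fish one quick H fish one => fish one quick fish one fish one quick pop fish one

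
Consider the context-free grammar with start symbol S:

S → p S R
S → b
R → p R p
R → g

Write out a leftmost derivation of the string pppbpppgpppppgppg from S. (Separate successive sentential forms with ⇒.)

S ⇒ pSR ⇒ ppSRR ⇒ pppSRRR ⇒ pppbRRR ⇒ pppbpRpRR ⇒ pppbppRppRR ⇒ pppbpppRpppRR ⇒ pppbpppgpppRR ⇒ pppbpppgppppRpR ⇒ pppbpppgpppppRppR ⇒ pppbpppgpppppgppR ⇒ pppbpppgpppppgppg

S ⇒ pSR   [S → p S R]
pSR ⇒ ppSRR   [S → p S R]
ppSRR ⇒ pppSRRR   [S → p S R]
pppSRRR ⇒ pppbRRR   [S → b]
pppbRRR ⇒ pppbpRpRR   [R → p R p]
pppbpRpRR ⇒ pppbppRppRR   [R → p R p]
pppbppRppRR ⇒ pppbpppRpppRR   [R → p R p]
pppbpppRpppRR ⇒ pppbpppgpppRR   [R → g]
pppbpppgpppRR ⇒ pppbpppgppppRpR   [R → p R p]
pppbpppgppppRpR ⇒ pppbpppgpppppRppR   [R → p R p]
pppbpppgpppppRppR ⇒ pppbpppgpppppgppR   [R → g]
pppbpppgpppppgppR ⇒ pppbpppgpppppgppg   [R → g]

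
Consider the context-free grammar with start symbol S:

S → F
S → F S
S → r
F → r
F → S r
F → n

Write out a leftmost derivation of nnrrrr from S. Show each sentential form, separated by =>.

S => FS   [S → F S]
FS => nS   [F → n]
nS => nFS   [S → F S]
nFS => nnS   [F → n]
nnS => nnFS   [S → F S]
nnFS => nnSrS   [F → S r]
nnSrS => nnrrS   [S → r]
nnrrS => nnrrF   [S → F]
nnrrF => nnrrSr   [F → S r]
nnrrSr => nnrrrr   [S → r]

S=>FS=>nS=>nFS=>nnS=>nnFS=>nnSrS=>nnrrS=>nnrrF=>nnrrSr=>nnrrrr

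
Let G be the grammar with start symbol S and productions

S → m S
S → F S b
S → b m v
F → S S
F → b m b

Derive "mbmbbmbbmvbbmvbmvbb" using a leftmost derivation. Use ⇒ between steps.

S ⇒ mS ⇒ mFSb ⇒ mbmbSb ⇒ mbmbFSbb ⇒ mbmbSSSbb ⇒ mbmbFSbSSbb ⇒ mbmbbmbSbSSbb ⇒ mbmbbmbbmvbSSbb ⇒ mbmbbmbbmvbbmvSbb ⇒ mbmbbmbbmvbbmvbmvbb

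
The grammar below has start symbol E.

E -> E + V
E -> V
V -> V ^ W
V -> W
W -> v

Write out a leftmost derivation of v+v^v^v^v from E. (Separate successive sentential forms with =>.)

E=>E+V=>V+V=>W+V=>v+V=>v+V^W=>v+V^W^W=>v+V^W^W^W=>v+W^W^W^W=>v+v^W^W^W=>v+v^v^W^W=>v+v^v^v^W=>v+v^v^v^v

E => E+V   [E -> E + V]
E+V => V+V   [E -> V]
V+V => W+V   [V -> W]
W+V => v+V   [W -> v]
v+V => v+V^W   [V -> V ^ W]
v+V^W => v+V^W^W   [V -> V ^ W]
v+V^W^W => v+V^W^W^W   [V -> V ^ W]
v+V^W^W^W => v+W^W^W^W   [V -> W]
v+W^W^W^W => v+v^W^W^W   [W -> v]
v+v^W^W^W => v+v^v^W^W   [W -> v]
v+v^v^W^W => v+v^v^v^W   [W -> v]
v+v^v^v^W => v+v^v^v^v   [W -> v]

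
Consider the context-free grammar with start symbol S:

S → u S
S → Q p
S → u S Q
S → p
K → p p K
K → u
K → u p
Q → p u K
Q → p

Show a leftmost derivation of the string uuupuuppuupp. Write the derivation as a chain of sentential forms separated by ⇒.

S ⇒ uSQ   [S → u S Q]
uSQ ⇒ uuSQQ   [S → u S Q]
uuSQQ ⇒ uuuSQQ   [S → u S]
uuuSQQ ⇒ uuuQpQQ   [S → Q p]
uuuQpQQ ⇒ uuupuKpQQ   [Q → p u K]
uuupuKpQQ ⇒ uuupuupQQ   [K → u]
uuupuupQQ ⇒ uuupuuppuKQ   [Q → p u K]
uuupuuppuKQ ⇒ uuupuuppuupQ   [K → u p]
uuupuuppuupQ ⇒ uuupuuppuupp   [Q → p]

S ⇒ uSQ ⇒ uuSQQ ⇒ uuuSQQ ⇒ uuuQpQQ ⇒ uuupuKpQQ ⇒ uuupuupQQ ⇒ uuupuuppuKQ ⇒ uuupuuppuupQ ⇒ uuupuuppuupp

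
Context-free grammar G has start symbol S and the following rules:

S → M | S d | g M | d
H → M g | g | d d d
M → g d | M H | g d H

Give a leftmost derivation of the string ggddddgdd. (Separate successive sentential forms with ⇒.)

S ⇒ Sd ⇒ Sdd ⇒ gMdd ⇒ gMHdd ⇒ ggdHHdd ⇒ ggddddHdd ⇒ ggddddgdd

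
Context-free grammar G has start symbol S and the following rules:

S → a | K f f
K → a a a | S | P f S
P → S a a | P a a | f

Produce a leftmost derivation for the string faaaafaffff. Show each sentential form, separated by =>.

S => Kff => Sff => Kffff => PfSffff => PaafSffff => PaaaafSffff => faaaafSffff => faaaafaffff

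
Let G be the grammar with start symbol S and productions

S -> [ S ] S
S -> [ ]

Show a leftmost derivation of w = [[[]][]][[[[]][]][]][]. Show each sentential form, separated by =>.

S => [S]S => [[S]S]S => [[[]]S]S => [[[]][]]S => [[[]][]][S]S => [[[]][]][[S]S]S => [[[]][]][[[S]S]S]S => [[[]][]][[[[]]S]S]S => [[[]][]][[[[]][]]S]S => [[[]][]][[[[]][]][]]S => [[[]][]][[[[]][]][]][]

S => [S]S   [S -> [ S ] S]
[S]S => [[S]S]S   [S -> [ S ] S]
[[S]S]S => [[[]]S]S   [S -> [ ]]
[[[]]S]S => [[[]][]]S   [S -> [ ]]
[[[]][]]S => [[[]][]][S]S   [S -> [ S ] S]
[[[]][]][S]S => [[[]][]][[S]S]S   [S -> [ S ] S]
[[[]][]][[S]S]S => [[[]][]][[[S]S]S]S   [S -> [ S ] S]
[[[]][]][[[S]S]S]S => [[[]][]][[[[]]S]S]S   [S -> [ ]]
[[[]][]][[[[]]S]S]S => [[[]][]][[[[]][]]S]S   [S -> [ ]]
[[[]][]][[[[]][]]S]S => [[[]][]][[[[]][]][]]S   [S -> [ ]]
[[[]][]][[[[]][]][]]S => [[[]][]][[[[]][]][]][]   [S -> [ ]]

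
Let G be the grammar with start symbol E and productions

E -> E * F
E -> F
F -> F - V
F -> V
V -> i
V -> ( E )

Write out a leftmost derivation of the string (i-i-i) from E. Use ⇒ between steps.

E ⇒ F ⇒ V ⇒ (E) ⇒ (F) ⇒ (F-V) ⇒ (F-V-V) ⇒ (V-V-V) ⇒ (i-V-V) ⇒ (i-i-V) ⇒ (i-i-i)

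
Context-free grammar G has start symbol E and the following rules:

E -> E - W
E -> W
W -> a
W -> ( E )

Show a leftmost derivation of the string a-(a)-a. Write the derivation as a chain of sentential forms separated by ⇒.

E⇒E-W⇒E-W-W⇒W-W-W⇒a-W-W⇒a-(E)-W⇒a-(W)-W⇒a-(a)-W⇒a-(a)-a

E ⇒ E-W   [E -> E - W]
E-W ⇒ E-W-W   [E -> E - W]
E-W-W ⇒ W-W-W   [E -> W]
W-W-W ⇒ a-W-W   [W -> a]
a-W-W ⇒ a-(E)-W   [W -> ( E )]
a-(E)-W ⇒ a-(W)-W   [E -> W]
a-(W)-W ⇒ a-(a)-W   [W -> a]
a-(a)-W ⇒ a-(a)-a   [W -> a]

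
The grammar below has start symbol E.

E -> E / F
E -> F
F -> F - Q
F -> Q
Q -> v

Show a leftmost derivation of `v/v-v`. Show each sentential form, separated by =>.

E => E/F => F/F => Q/F => v/F => v/F-Q => v/Q-Q => v/v-Q => v/v-v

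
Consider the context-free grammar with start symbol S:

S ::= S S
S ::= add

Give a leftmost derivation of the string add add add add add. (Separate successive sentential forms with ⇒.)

S ⇒ S S ⇒ S S S ⇒ S S S S ⇒ S S S S S ⇒ add S S S S ⇒ add add S S S ⇒ add add add S S ⇒ add add add add S ⇒ add add add add add

S ⇒ S S   [S ::= S S]
S S ⇒ S S S   [S ::= S S]
S S S ⇒ S S S S   [S ::= S S]
S S S S ⇒ S S S S S   [S ::= S S]
S S S S S ⇒ add S S S S   [S ::= add]
add S S S S ⇒ add add S S S   [S ::= add]
add add S S S ⇒ add add add S S   [S ::= add]
add add add S S ⇒ add add add add S   [S ::= add]
add add add add S ⇒ add add add add add   [S ::= add]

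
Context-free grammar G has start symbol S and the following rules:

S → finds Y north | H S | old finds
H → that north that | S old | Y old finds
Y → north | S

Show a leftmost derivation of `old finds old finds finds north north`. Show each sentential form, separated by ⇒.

S ⇒ H S ⇒ Y old finds S ⇒ S old finds S ⇒ old finds old finds S ⇒ old finds old finds finds Y north ⇒ old finds old finds finds north north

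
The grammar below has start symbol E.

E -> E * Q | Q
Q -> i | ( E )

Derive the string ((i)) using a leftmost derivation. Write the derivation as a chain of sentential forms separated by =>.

E=>Q=>(E)=>(Q)=>((E))=>((Q))=>((i))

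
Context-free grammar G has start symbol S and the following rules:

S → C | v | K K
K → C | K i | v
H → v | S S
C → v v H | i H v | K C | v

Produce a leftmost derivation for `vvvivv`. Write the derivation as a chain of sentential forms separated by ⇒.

S ⇒ C ⇒ vvH ⇒ vvSS ⇒ vvKKS ⇒ vvKiKS ⇒ vvviKS ⇒ vvviCS ⇒ vvvivS ⇒ vvvivv

S ⇒ C   [S → C]
C ⇒ vvH   [C → v v H]
vvH ⇒ vvSS   [H → S S]
vvSS ⇒ vvKKS   [S → K K]
vvKKS ⇒ vvKiKS   [K → K i]
vvKiKS ⇒ vvviKS   [K → v]
vvviKS ⇒ vvviCS   [K → C]
vvviCS ⇒ vvvivS   [C → v]
vvvivS ⇒ vvvivv   [S → v]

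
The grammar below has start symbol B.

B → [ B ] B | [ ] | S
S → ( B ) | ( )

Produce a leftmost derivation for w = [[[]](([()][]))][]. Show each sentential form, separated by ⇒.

B⇒[B]B⇒[[B]B]B⇒[[[]]B]B⇒[[[]]S]B⇒[[[]](B)]B⇒[[[]](S)]B⇒[[[]]((B))]B⇒[[[]](([B]B))]B⇒[[[]](([S]B))]B⇒[[[]](([()]B))]B⇒[[[]](([()][]))]B⇒[[[]](([()][]))][]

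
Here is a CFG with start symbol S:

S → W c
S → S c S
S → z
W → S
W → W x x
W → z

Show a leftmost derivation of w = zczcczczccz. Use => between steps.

S=>ScS=>ScScS=>ScScScS=>ScScScScS=>zcScScScS=>zcWccScScS=>zcSccScScS=>zczccScScS=>zczcczcScS=>zczcczcWccS=>zczcczczccS=>zczcczczccz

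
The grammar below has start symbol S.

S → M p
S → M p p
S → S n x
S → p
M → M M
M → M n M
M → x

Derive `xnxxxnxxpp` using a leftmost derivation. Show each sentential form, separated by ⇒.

S ⇒ Mpp   [S → M p p]
Mpp ⇒ MMpp   [M → M M]
MMpp ⇒ MnMMpp   [M → M n M]
MnMMpp ⇒ MMnMMpp   [M → M M]
MMnMMpp ⇒ MMMnMMpp   [M → M M]
MMMnMMpp ⇒ MnMMMnMMpp   [M → M n M]
MnMMMnMMpp ⇒ xnMMMnMMpp   [M → x]
xnMMMnMMpp ⇒ xnxMMnMMpp   [M → x]
xnxMMnMMpp ⇒ xnxxMnMMpp   [M → x]
xnxxMnMMpp ⇒ xnxxxnMMpp   [M → x]
xnxxxnMMpp ⇒ xnxxxnxMpp   [M → x]
xnxxxnxMpp ⇒ xnxxxnxxpp   [M → x]

S ⇒ Mpp ⇒ MMpp ⇒ MnMMpp ⇒ MMnMMpp ⇒ MMMnMMpp ⇒ MnMMMnMMpp ⇒ xnMMMnMMpp ⇒ xnxMMnMMpp ⇒ xnxxMnMMpp ⇒ xnxxxnMMpp ⇒ xnxxxnxMpp ⇒ xnxxxnxxpp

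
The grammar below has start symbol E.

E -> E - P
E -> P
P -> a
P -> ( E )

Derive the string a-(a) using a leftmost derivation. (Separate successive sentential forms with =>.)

E=>E-P=>P-P=>a-P=>a-(E)=>a-(P)=>a-(a)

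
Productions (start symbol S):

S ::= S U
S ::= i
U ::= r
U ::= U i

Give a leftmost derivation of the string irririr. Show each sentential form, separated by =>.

S=>SU=>SUU=>SUUU=>SUUUU=>iUUUU=>irUUU=>irUiUU=>irriUU=>irriUiU=>irririU=>irririr

S => SU   [S ::= S U]
SU => SUU   [S ::= S U]
SUU => SUUU   [S ::= S U]
SUUU => SUUUU   [S ::= S U]
SUUUU => iUUUU   [S ::= i]
iUUUU => irUUU   [U ::= r]
irUUU => irUiUU   [U ::= U i]
irUiUU => irriUU   [U ::= r]
irriUU => irriUiU   [U ::= U i]
irriUiU => irririU   [U ::= r]
irririU => irririr   [U ::= r]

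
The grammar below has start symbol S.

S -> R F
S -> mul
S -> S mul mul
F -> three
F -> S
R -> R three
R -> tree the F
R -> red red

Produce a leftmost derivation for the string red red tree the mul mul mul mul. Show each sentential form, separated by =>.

S => R F   [S -> R F]
R F => red red F   [R -> red red]
red red F => red red S   [F -> S]
red red S => red red R F   [S -> R F]
red red R F => red red tree the F F   [R -> tree the F]
red red tree the F F => red red tree the S F   [F -> S]
red red tree the S F => red red tree the S mul mul F   [S -> S mul mul]
red red tree the S mul mul F => red red tree the mul mul mul F   [S -> mul]
red red tree the mul mul mul F => red red tree the mul mul mul S   [F -> S]
red red tree the mul mul mul S => red red tree the mul mul mul mul   [S -> mul]

S => R F => red red F => red red S => red red R F => red red tree the F F => red red tree the S F => red red tree the S mul mul F => red red tree the mul mul mul F => red red tree the mul mul mul S => red red tree the mul mul mul mul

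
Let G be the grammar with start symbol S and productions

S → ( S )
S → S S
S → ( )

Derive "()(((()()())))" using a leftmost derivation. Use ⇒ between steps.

S⇒SS⇒()S⇒()(S)⇒()((S))⇒()(((S)))⇒()(((SS)))⇒()(((SSS)))⇒()(((()SS)))⇒()(((()()S)))⇒()(((()()())))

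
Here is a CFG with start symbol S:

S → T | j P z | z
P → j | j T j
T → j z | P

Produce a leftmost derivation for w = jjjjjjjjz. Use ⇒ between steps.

S ⇒ jPz ⇒ jjTjz ⇒ jjPjz ⇒ jjjTjjz ⇒ jjjPjjz ⇒ jjjjTjjjz ⇒ jjjjPjjjz ⇒ jjjjjjjjz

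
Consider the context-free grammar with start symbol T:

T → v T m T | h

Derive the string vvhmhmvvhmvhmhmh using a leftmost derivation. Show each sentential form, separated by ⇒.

T ⇒ vTmT ⇒ vvTmTmT ⇒ vvhmTmT ⇒ vvhmhmT ⇒ vvhmhmvTmT ⇒ vvhmhmvvTmTmT ⇒ vvhmhmvvhmTmT ⇒ vvhmhmvvhmvTmTmT ⇒ vvhmhmvvhmvhmTmT ⇒ vvhmhmvvhmvhmhmT ⇒ vvhmhmvvhmvhmhmh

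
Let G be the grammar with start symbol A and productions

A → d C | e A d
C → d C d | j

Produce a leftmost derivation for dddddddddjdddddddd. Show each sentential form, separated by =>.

A => dC   [A → d C]
dC => ddCd   [C → d C d]
ddCd => dddCdd   [C → d C d]
dddCdd => ddddCddd   [C → d C d]
ddddCddd => dddddCdddd   [C → d C d]
dddddCdddd => ddddddCddddd   [C → d C d]
ddddddCddddd => dddddddCdddddd   [C → d C d]
dddddddCdddddd => ddddddddCddddddd   [C → d C d]
ddddddddCddddddd => dddddddddCdddddddd   [C → d C d]
dddddddddCdddddddd => dddddddddjdddddddd   [C → j]

A=>dC=>ddCd=>dddCdd=>ddddCddd=>dddddCdddd=>ddddddCddddd=>dddddddCdddddd=>ddddddddCddddddd=>dddddddddCdddddddd=>dddddddddjdddddddd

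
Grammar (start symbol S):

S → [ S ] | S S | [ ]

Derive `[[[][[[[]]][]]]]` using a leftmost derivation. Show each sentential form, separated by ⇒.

S ⇒ [S]   [S → [ S ]]
[S] ⇒ [[S]]   [S → [ S ]]
[[S]] ⇒ [[SS]]   [S → S S]
[[SS]] ⇒ [[[]S]]   [S → [ ]]
[[[]S]] ⇒ [[[][S]]]   [S → [ S ]]
[[[][S]]] ⇒ [[[][SS]]]   [S → S S]
[[[][SS]]] ⇒ [[[][[S]S]]]   [S → [ S ]]
[[[][[S]S]]] ⇒ [[[][[[S]]S]]]   [S → [ S ]]
[[[][[[S]]S]]] ⇒ [[[][[[[]]]S]]]   [S → [ ]]
[[[][[[[]]]S]]] ⇒ [[[][[[[]]][]]]]   [S → [ ]]

S ⇒ [S] ⇒ [[S]] ⇒ [[SS]] ⇒ [[[]S]] ⇒ [[[][S]]] ⇒ [[[][SS]]] ⇒ [[[][[S]S]]] ⇒ [[[][[[S]]S]]] ⇒ [[[][[[[]]]S]]] ⇒ [[[][[[[]]][]]]]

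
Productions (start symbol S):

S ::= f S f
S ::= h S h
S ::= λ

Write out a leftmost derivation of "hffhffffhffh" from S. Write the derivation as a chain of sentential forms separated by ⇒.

S⇒hSh⇒hfSfh⇒hffSffh⇒hffhShffh⇒hffhfSfhffh⇒hffhffSffhffh⇒hffhffffhffh

S ⇒ hSh   [S ::= h S h]
hSh ⇒ hfSfh   [S ::= f S f]
hfSfh ⇒ hffSffh   [S ::= f S f]
hffSffh ⇒ hffhShffh   [S ::= h S h]
hffhShffh ⇒ hffhfSfhffh   [S ::= f S f]
hffhfSfhffh ⇒ hffhffSffhffh   [S ::= f S f]
hffhffSffhffh ⇒ hffhffffhffh   [S ::= λ]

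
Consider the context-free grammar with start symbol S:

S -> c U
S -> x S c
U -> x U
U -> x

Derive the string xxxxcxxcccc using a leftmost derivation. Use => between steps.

S => xSc => xxScc => xxxSccc => xxxxScccc => xxxxcUcccc => xxxxcxUcccc => xxxxcxxcccc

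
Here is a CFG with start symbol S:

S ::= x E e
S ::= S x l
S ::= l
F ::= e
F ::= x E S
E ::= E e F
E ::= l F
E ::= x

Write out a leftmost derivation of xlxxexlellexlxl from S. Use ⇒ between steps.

S ⇒ Sxl ⇒ Sxlxl ⇒ xEexlxl ⇒ xlFexlxl ⇒ xlxESexlxl ⇒ xlxEeFSexlxl ⇒ xlxxeFSexlxl ⇒ xlxxexESSexlxl ⇒ xlxxexlFSSexlxl ⇒ xlxxexleSSexlxl ⇒ xlxxexlelSexlxl ⇒ xlxxexlellexlxl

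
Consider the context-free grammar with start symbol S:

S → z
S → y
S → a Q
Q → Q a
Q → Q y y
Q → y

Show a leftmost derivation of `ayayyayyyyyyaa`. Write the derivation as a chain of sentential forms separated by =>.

S => aQ   [S → a Q]
aQ => aQa   [Q → Q a]
aQa => aQaa   [Q → Q a]
aQaa => aQyyaa   [Q → Q y y]
aQyyaa => aQyyyyaa   [Q → Q y y]
aQyyyyaa => aQyyyyyyaa   [Q → Q y y]
aQyyyyyyaa => aQayyyyyyaa   [Q → Q a]
aQayyyyyyaa => aQyyayyyyyyaa   [Q → Q y y]
aQyyayyyyyyaa => aQayyayyyyyyaa   [Q → Q a]
aQayyayyyyyyaa => ayayyayyyyyyaa   [Q → y]

S => aQ => aQa => aQaa => aQyyaa => aQyyyyaa => aQyyyyyyaa => aQayyyyyyaa => aQyyayyyyyyaa => aQayyayyyyyyaa => ayayyayyyyyyaa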